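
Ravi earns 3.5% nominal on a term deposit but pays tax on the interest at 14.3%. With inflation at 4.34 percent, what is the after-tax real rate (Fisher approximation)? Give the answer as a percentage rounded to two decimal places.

After-tax nominal return = 3.5% × (1 − 0.143) = 2.9995%.
r ≈ 2.9995% − 4.34% → -1.34%.

-1.34%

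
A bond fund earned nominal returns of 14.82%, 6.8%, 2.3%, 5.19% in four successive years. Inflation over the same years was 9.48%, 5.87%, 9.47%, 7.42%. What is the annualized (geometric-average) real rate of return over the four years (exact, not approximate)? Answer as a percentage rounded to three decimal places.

-0.805%

Nominal growth factor = 1.1482 × 1.0680 × 1.0230 × 1.0519 = 1.319589600
Price-level growth factor = 1.0948 × 1.0587 × 1.0947 × 1.0742 = 1.362975245
Real growth factor = 1.319589600 / 1.362975245 = 0.968168428
Annualized real rate = 0.968168428^(1/4) − 1 = -0.80547% → -0.805%.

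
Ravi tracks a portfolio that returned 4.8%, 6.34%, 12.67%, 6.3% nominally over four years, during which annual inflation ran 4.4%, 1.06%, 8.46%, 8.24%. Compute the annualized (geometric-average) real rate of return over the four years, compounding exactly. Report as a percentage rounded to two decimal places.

Nominal growth factor = 1.0480 × 1.0634 × 1.1267 × 1.0630 = 1.33474867
Price-level growth factor = 1.0440 × 1.0106 × 1.0846 × 1.0824 = 1.23861740
Real growth factor = 1.33474867 / 1.23861740 = 1.07761176
Annualized real rate = 1.07761176^(1/4) − 1 = 1.8863% → 1.89%.

1.89%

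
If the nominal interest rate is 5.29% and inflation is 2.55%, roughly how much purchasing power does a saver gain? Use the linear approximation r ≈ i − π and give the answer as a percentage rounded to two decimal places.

2.74%

r ≈ i − π = 5.29% − 2.55% = 2.74%.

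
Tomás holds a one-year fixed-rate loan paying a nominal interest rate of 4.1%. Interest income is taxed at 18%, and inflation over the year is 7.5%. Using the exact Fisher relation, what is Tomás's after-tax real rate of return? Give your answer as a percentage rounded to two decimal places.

-3.85%

After-tax nominal return = 4.1% × (1 − 0.18) = 3.3620%.
1 + r = 1.03362 / 1.07500 = 0.961507
After-tax real rate = 0.961507 − 1 → -3.85%.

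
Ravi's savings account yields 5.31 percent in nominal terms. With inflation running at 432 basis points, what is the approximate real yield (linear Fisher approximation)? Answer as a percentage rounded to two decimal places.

0.99%

r ≈ i − π = 5.31% − 4.32% = 0.99%.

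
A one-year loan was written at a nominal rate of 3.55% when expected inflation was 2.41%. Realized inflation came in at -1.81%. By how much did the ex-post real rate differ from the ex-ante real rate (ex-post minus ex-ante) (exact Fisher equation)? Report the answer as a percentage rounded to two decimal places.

Ex-ante: (1 + 0.0355)/(1 + 0.0241) − 1 = 1.1132%
Ex-post: (1 + 0.0355)/(1 − 0.0181) − 1 = 5.4588%
Difference (ex-post − ex-ante) = 4.3456% → 4.35%.

4.35%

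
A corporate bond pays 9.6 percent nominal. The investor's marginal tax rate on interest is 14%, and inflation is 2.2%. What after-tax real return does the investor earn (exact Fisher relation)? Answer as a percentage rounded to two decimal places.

After-tax nominal return = 9.6% × (1 − 0.14) = 8.2560%.
1 + r = 1.08256 / 1.02200 = 1.059256
After-tax real rate = 1.059256 − 1 → 5.93%.

5.93%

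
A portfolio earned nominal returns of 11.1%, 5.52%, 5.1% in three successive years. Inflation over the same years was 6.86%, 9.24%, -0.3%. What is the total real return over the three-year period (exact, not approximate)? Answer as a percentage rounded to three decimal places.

Nominal growth factor = 1.1110 × 1.0552 × 1.0510 = 1.232116
Price-level growth factor = 1.0686 × 1.0924 × 0.9970 = 1.163837
Real growth factor = 1.232116 / 1.163837 = 1.058667
Total real return = 1.058667 − 1 → 5.867%.

5.867%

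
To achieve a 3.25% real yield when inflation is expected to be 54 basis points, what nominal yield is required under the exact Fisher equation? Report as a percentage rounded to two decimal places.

3.81%

(1 + i) = (1 + r)(1 + π) = 1.03250 × 1.00540 = 1.0380755
i = 1.0380755 − 1, so the required nominal rate is 3.81%.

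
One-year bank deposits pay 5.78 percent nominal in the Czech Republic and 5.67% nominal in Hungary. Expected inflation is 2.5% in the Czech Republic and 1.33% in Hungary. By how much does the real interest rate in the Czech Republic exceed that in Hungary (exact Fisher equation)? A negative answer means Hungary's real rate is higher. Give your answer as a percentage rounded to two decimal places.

The Czech Republic: (1 + 0.0578)/(1 + 0.0250) − 1 = 3.2000%
Hungary: (1 + 0.0567)/(1 + 0.0133) − 1 = 4.2830%
Differential = 3.2000% − 4.2830% = -1.0830% → -1.08%.

-1.08%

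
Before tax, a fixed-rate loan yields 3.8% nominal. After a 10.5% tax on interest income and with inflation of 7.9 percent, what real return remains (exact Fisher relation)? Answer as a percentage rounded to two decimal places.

After-tax nominal return = 3.8% × (1 − 0.105) = 3.4010%.
1 + r = 1.03401 / 1.07900 = 0.958304
After-tax real rate = 0.958304 − 1 → -4.17%.

-4.17%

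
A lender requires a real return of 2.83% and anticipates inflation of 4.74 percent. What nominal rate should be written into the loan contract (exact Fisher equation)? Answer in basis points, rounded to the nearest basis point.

770 basis points

(1 + i) = (1 + r)(1 + π) = 1.02830 × 1.04740 = 1.07704142
i = 1.07704142 − 1, so the required nominal rate is 770 basis points.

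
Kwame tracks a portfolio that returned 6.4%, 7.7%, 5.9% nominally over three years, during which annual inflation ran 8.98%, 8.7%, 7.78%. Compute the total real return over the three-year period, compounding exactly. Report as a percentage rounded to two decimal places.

-4.95%

Compound the nominal returns: 1.0640 × 1.0770 × 1.0590 = 1.213538.
Compound inflation: 1.0898 × 1.0870 × 1.0778 = 1.276775.
Deflate: 1.213538 / 1.276775 = 0.950471.
Total real return = 0.950471 − 1 → -4.95%.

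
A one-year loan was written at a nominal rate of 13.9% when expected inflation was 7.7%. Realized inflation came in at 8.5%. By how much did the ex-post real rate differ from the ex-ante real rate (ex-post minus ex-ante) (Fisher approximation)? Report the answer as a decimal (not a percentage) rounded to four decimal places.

Ex-ante: 13.9% − 7.7% = 6.200%
Ex-post: 13.9% − 8.5% = 5.400%
Difference (ex-post − ex-ante) = -0.8000% → -0.0080.

-0.0080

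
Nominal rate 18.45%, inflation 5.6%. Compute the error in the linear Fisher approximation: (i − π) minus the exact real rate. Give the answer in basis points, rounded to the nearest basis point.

Approximate: r ≈ 18.450% − 5.600% = 12.8500%
Exact: (1 + 0.1845)/(1 + 0.0560) − 1 = 12.1686%
Error = 12.8500% − 12.1686% = 0.6814% → 68 basis points.

68 basis points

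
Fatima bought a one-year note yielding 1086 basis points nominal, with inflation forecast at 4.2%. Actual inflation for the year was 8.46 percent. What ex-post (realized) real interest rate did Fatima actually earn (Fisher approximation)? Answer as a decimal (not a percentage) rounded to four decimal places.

Ex-post: 10.86% − 8.46% = 2.400%
So the realized real rate is 0.0240.

0.0240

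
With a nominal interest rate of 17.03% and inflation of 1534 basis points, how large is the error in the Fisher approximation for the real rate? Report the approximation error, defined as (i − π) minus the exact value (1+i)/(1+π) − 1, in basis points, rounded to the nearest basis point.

Approximate: r ≈ 17.030% − 15.340% = 1.6900%
Exact: (1 + 0.1703)/(1 + 0.1534) − 1 = 1.4652%
Error = 1.6900% − 1.4652% = 0.2248% → 22 basis points.

22 basis points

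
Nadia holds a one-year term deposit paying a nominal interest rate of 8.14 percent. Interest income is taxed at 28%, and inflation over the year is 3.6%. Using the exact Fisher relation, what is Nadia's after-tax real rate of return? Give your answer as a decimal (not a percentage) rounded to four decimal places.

After-tax nominal return = 8.14% × (1 − 0.28) = 5.8608%.
1 + r = 1.058608 / 1.03600 = 1.021822
After-tax real rate = 1.021822 − 1 → 0.0218.

0.0218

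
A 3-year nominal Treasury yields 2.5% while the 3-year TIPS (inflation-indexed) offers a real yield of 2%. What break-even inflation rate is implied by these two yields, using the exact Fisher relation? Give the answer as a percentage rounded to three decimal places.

0.490%

(1 + π) = (1 + i)/(1 + r) = 1.02500 / 1.02000 = 1.004902
Break-even inflation = 1.004902 − 1 → 0.490%.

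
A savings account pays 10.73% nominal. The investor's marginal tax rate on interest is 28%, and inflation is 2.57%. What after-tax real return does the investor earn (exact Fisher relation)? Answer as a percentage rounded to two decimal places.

After-tax nominal return = 10.73% × (1 − 0.28) = 7.7256%.
1 + r = 1.077256 / 1.02570 = 1.050264
After-tax real rate = 1.050264 − 1 → 5.03%.

5.03%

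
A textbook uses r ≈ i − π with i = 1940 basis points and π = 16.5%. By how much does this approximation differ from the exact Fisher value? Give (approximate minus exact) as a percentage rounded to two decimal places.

0.41%

Approximate: r ≈ 19.400% − 16.500% = 2.9000%
Exact: (1 + 0.1940)/(1 + 0.1650) − 1 = 2.4893%
Error = 2.9000% − 2.4893% = 0.4107% → 0.41%.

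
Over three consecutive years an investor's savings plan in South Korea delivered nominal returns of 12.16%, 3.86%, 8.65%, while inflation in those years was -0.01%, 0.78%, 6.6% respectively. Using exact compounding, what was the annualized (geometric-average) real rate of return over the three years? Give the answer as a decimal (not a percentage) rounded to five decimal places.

Nominal growth factor = 1.1216 × 1.0386 × 1.0865 = 1.26565707
Price-level growth factor = 0.9999 × 1.0078 × 1.0660 = 1.07420737
Real growth factor = 1.26565707 / 1.07420737 = 1.17822416
Annualized real rate = 1.17822416^(1/3) − 1 = 5.6191% → 0.05619.

0.05619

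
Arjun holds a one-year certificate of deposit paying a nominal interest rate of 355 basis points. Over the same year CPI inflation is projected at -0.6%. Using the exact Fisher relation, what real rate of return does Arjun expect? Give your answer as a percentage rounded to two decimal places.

By the Fisher relation, 1 + r = (1 + i)/(1 + π).
1 + r = 1.03550 / 0.99400 = 1.041751
r = 1.041751 − 1 = 4.1751%, i.e. 4.18%.

4.18%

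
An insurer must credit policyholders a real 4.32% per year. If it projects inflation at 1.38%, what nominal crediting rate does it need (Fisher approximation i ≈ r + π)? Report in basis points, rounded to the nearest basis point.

570 basis points

i ≈ r + π = 4.32% + 1.38% = 570 basis points.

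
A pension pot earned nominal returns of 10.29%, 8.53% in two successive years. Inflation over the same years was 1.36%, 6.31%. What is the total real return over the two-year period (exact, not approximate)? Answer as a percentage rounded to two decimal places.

Nominal growth factor = 1.1029 × 1.0853 = 1.196977
Price-level growth factor = 1.0136 × 1.0631 = 1.077558
Real growth factor = 1.196977 / 1.077558 = 1.110824
Total real return = 1.110824 − 1 → 11.08%.

11.08%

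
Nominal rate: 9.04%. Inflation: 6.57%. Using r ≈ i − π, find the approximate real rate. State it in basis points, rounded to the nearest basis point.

247 basis points

r ≈ i − π = 9.04% − 6.57% = 247 basis points.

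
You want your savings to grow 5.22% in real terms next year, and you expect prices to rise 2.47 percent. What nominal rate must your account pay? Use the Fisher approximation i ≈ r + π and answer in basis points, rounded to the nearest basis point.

i ≈ r + π = 5.22% + 2.47% = 769 basis points.

769 basis points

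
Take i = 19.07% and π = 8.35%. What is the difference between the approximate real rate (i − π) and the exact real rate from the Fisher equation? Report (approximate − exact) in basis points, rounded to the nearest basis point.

83 basis points

Approximate: r ≈ 19.070% − 8.350% = 10.7200%
Exact: (1 + 0.1907)/(1 + 0.0835) − 1 = 9.8939%
Error = 10.7200% − 9.8939% = 0.8261% → 83 basis points.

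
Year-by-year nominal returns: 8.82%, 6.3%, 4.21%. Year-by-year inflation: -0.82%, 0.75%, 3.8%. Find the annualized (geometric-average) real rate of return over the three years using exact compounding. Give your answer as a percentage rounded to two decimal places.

5.14%

Nominal growth factor = 1.0882 × 1.0630 × 1.0421 = 1.20545605
Price-level growth factor = 0.9918 × 1.0075 × 1.0380 = 1.03720956
Real growth factor = 1.20545605 / 1.03720956 = 1.16221070
Annualized real rate = 1.16221070^(1/3) − 1 = 5.1385% → 5.14%.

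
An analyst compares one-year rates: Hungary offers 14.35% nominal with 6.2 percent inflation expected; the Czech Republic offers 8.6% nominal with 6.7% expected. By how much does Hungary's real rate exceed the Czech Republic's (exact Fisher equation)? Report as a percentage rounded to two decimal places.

Hungary: (1 + 0.1435)/(1 + 0.0620) − 1 = 7.6742%
The Czech Republic: (1 + 0.0860)/(1 + 0.0670) − 1 = 1.7807%
Differential = 7.6742% − 1.7807% = 5.8935% → 5.89%.

5.89%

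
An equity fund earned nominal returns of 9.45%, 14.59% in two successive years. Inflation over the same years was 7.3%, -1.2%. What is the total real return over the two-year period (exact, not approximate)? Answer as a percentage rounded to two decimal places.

Compound the nominal returns: 1.0945 × 1.1459 = 1.254188.
Compound inflation: 1.0730 × 0.9880 = 1.060124.
Deflate: 1.254188 / 1.060124 = 1.183057.
Total real return = 1.183057 − 1 → 18.31%.

18.31%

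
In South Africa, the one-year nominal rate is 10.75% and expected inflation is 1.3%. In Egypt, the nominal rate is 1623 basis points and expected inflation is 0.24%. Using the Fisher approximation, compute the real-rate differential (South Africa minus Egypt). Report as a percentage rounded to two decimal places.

-6.54%

South Africa: 10.75% − 1.3% = 9.450%
Egypt: 16.23% − 0.24% = 15.990%
Differential = -6.540% → -6.54%.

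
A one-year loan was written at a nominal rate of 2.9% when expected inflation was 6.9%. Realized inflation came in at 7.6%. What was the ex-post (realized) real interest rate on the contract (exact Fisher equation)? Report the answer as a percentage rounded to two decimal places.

Ex-post: (1 + 0.0290)/(1 + 0.0760) − 1 = -4.3680%
So the realized real rate is -4.37%.

-4.37%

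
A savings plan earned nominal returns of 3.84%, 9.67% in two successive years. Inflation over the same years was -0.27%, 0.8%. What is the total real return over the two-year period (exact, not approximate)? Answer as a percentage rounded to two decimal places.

Nominal growth factor = 1.0384 × 1.0967 = 1.138813
Price-level growth factor = 0.9973 × 1.0080 = 1.005278
Real growth factor = 1.138813 / 1.005278 = 1.132834
Total real return = 1.132834 − 1 → 13.28%.

13.28%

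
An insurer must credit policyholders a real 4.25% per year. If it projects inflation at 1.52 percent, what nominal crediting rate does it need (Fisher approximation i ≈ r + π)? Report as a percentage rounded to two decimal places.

i ≈ r + π = 4.25% + 1.52% = 5.77%.

5.77%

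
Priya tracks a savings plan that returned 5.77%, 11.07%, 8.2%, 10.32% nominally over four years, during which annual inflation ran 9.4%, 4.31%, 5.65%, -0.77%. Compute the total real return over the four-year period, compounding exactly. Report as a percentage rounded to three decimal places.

17.215%

Compound the nominal returns: 1.0577 × 1.1107 × 1.0820 × 1.1032 = 1.40229954.
Compound inflation: 1.0940 × 1.0431 × 1.0565 × 0.9923 = 1.19634313.
Deflate: 1.40229954 / 1.19634313 = 1.17215496.
Total real return = 1.17215496 − 1 → 17.215%.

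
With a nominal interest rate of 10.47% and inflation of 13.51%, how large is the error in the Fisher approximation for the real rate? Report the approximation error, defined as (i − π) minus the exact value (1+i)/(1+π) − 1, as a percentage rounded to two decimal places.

-0.36%

Approximate: r ≈ 10.470% − 13.510% = -3.0400%
Exact: (1 + 0.1047)/(1 + 0.1351) − 1 = -2.6782%
Error = -3.0400% − (-2.6782%) = -0.3618% → -0.36%.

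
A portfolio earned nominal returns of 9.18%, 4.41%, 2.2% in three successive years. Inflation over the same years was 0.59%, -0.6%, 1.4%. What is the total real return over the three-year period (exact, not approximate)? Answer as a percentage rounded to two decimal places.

Nominal growth factor = 1.0918 × 1.0441 × 1.0220 = 1.165027
Price-level growth factor = 1.0059 × 0.9940 × 1.0140 = 1.013863
Real growth factor = 1.165027 / 1.013863 = 1.149098
Total real return = 1.149098 − 1 → 14.91%.

14.91%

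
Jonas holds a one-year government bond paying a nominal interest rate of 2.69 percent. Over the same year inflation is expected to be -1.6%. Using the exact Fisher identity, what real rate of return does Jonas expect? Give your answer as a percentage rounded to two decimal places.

4.36%

1 + r = 1.02690 / 0.98400 = 1.043598
r = 1.043598 − 1 = 4.3598%, i.e. 4.36%.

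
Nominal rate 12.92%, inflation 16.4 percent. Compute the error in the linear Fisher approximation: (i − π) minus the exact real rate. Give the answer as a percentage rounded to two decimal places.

Approximate: r ≈ 12.920% − 16.400% = -3.4800%
Exact: (1 + 0.1292)/(1 + 0.1640) − 1 = -2.9897%
Error = -3.4800% − (-2.9897%) = -0.4903% → -0.49%.

-0.49%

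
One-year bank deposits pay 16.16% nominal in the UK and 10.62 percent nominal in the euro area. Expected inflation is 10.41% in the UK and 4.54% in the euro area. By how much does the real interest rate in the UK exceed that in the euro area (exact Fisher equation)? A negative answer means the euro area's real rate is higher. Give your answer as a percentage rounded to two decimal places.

-0.61%

The UK: (1 + 0.1616)/(1 + 0.1041) − 1 = 5.2079%
The euro area: (1 + 0.1062)/(1 + 0.0454) − 1 = 5.8160%
Differential = 5.2079% − 5.8160% = -0.6081% → -0.61%.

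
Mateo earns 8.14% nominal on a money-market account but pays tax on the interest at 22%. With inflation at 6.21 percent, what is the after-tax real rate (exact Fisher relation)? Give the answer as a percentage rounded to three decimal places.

0.131%

After-tax nominal return = 8.14% × (1 − 0.22) = 6.3492%.
1 + r = 1.063492 / 1.06210 = 1.001311
After-tax real rate = 1.001311 − 1 → 0.131%.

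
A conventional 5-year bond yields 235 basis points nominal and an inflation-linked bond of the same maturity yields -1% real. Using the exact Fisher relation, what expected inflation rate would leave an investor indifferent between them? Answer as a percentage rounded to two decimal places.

(1 + π) = (1 + i)/(1 + r) = 1.02350 / 0.99000 = 1.033838
Break-even inflation = 1.033838 − 1 → 3.38%.

3.38%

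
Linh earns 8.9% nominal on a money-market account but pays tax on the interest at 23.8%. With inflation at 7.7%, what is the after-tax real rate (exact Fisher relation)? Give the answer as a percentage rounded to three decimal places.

After-tax nominal return = 8.9% × (1 − 0.238) = 6.7818%.
1 + r = 1.067818 / 1.07700 = 0.991474
After-tax real rate = 0.991474 − 1 → -0.853%.

-0.853%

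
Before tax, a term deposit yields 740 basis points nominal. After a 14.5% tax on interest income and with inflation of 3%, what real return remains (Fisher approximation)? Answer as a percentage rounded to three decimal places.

After-tax nominal return = 7.4% × (1 − 0.145) = 6.3270%.
r ≈ 6.3270% − 3% → 3.327%.

3.327%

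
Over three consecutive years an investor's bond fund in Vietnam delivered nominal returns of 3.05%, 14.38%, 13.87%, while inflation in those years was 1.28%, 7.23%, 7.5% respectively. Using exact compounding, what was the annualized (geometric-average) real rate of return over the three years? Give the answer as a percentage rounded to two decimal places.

4.76%

Compound the nominal returns: 1.0305 × 1.1438 × 1.1387 = 1.34216963.
Compound inflation: 1.0128 × 1.0723 × 1.0750 = 1.16747735.
Deflate: 1.34216963 / 1.16747735 = 1.14963227.
Annualized real rate = 1.14963227^(1/3) − 1 = 4.7578% → 4.76%.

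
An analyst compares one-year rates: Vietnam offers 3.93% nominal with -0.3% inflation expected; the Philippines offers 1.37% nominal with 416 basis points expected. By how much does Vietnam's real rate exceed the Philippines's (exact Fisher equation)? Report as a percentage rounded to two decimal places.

Vietnam: (1 + 0.0393)/(1 − 0.0030) − 1 = 4.2427%
The Philippines: (1 + 0.0137)/(1 + 0.0416) − 1 = -2.6786%
Differential = 4.2427% − (-2.6786%) = 6.9213% → 6.92%.

6.92%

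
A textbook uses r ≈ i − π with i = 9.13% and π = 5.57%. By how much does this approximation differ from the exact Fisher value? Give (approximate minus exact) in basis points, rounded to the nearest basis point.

19 basis points

Approximate: r ≈ 9.130% − 5.570% = 3.5600%
Exact: (1 + 0.0913)/(1 + 0.0557) − 1 = 3.3722%
Error = 3.5600% − 3.3722% = 0.1878% → 19 basis points.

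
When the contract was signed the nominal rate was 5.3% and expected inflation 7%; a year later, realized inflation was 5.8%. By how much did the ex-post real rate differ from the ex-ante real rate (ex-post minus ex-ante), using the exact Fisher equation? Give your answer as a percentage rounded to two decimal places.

Ex-ante: (1 + 0.0530)/(1 + 0.0700) − 1 = -1.5888%
Ex-post: (1 + 0.0530)/(1 + 0.0580) − 1 = -0.4726%
Difference (ex-post − ex-ante) = 1.1162% → 1.12%.

1.12%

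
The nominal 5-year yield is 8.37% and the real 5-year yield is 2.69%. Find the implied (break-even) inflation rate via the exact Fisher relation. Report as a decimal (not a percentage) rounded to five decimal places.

0.05531

(1 + π) = (1 + i)/(1 + r) = 1.08370 / 1.02690 = 1.055312
Break-even inflation = 1.055312 − 1 → 0.05531.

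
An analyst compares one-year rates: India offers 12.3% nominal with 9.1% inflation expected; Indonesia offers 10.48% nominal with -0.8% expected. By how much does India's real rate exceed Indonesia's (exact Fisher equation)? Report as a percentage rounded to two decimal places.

-8.44%

India: (1 + 0.1230)/(1 + 0.0910) − 1 = 2.9331%
Indonesia: (1 + 0.1048)/(1 − 0.0080) − 1 = 11.3710%
Differential = 2.9331% − 11.3710% = -8.4379% → -8.44%.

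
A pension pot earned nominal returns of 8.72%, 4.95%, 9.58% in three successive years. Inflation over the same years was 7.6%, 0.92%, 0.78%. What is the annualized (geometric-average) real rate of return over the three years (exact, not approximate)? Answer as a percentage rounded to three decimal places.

4.541%

Nominal growth factor = 1.0872 × 1.0495 × 1.0958 = 1.25032577
Price-level growth factor = 1.0760 × 1.0092 × 1.0078 = 1.09436921
Real growth factor = 1.25032577 / 1.09436921 = 1.14250817
Annualized real rate = 1.14250817^(1/3) − 1 = 4.5409% → 4.541%.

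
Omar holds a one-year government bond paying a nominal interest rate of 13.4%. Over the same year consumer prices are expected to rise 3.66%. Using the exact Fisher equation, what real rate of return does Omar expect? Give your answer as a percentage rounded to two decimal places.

9.40%

1 + r = 1.13400 / 1.03660 = 1.093961
r = 1.093961 − 1 = 9.3961%, i.e. 9.40%.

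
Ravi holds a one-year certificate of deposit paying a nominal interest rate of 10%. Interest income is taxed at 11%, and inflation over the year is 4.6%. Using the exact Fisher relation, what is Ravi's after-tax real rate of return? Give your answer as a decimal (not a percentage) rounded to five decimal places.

0.04111

After-tax nominal return = 10% × (1 − 0.11) = 8.9000%.
1 + r = 1.08900 / 1.04600 = 1.041109
After-tax real rate = 1.041109 − 1 → 0.04111.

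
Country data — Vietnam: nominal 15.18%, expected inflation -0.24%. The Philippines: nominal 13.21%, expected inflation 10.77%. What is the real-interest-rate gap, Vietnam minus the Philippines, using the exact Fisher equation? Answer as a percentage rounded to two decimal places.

Vietnam: (1 + 0.1518)/(1 − 0.0024) − 1 = 15.4571%
The Philippines: (1 + 0.1321)/(1 + 0.1077) − 1 = 2.2028%
Differential = 15.4571% − 2.2028% = 13.2543% → 13.25%.

13.25%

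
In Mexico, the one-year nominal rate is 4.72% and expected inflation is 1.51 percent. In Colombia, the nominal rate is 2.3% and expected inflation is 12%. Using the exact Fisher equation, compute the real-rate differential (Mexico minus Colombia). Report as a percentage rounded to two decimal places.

Mexico: (1 + 0.0472)/(1 + 0.0151) − 1 = 3.1623%
Colombia: (1 + 0.0230)/(1 + 0.1200) − 1 = -8.6607%
Differential = 3.1623% − (-8.6607%) = 11.8230% → 11.82%.

11.82%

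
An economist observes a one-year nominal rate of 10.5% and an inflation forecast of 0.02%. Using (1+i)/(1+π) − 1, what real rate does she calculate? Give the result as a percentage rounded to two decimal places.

By the Fisher relation, 1 + r = (1 + i)/(1 + π).
1 + r = 1.10500 / 1.00020 = 1.104779
r = 1.104779 − 1 = 10.4779%, i.e. 10.48%.

10.48%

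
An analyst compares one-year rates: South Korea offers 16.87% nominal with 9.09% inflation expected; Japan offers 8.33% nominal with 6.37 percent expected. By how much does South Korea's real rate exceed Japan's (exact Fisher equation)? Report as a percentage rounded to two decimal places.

5.29%

South Korea: (1 + 0.1687)/(1 + 0.0909) − 1 = 7.1317%
Japan: (1 + 0.0833)/(1 + 0.0637) − 1 = 1.8426%
Differential = 7.1317% − 1.8426% = 5.2891% → 5.29%.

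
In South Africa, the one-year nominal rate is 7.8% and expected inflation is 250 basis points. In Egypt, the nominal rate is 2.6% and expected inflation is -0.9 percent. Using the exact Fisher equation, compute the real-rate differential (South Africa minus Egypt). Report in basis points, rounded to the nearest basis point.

South Africa: (1 + 0.0780)/(1 + 0.0250) − 1 = 5.1707%
Egypt: (1 + 0.0260)/(1 − 0.0090) − 1 = 3.5318%
Differential = 5.1707% − 3.5318% = 1.6389% → 164 basis points.

164 basis points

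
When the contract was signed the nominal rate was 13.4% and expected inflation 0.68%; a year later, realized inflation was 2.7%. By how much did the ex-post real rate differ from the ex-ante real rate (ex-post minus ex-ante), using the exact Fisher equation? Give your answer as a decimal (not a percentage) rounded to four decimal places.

-0.0222

Ex-ante: (1 + 0.1340)/(1 + 0.0068) − 1 = 12.6341%
Ex-post: (1 + 0.1340)/(1 + 0.0270) − 1 = 10.4187%
Difference (ex-post − ex-ante) = -2.2154% → -0.0222.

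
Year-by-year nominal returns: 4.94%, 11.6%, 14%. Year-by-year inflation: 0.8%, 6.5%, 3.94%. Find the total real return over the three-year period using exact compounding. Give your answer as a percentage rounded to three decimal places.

19.651%

Nominal growth factor = 1.0494 × 1.1160 × 1.1400 = 1.335089
Price-level growth factor = 1.0080 × 1.0650 × 1.0394 = 1.115817
Real growth factor = 1.335089 / 1.115817 = 1.196513
Total real return = 1.196513 − 1 → 19.651%.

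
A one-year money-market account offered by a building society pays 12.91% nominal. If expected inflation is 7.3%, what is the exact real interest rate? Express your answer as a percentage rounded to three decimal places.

5.228%

By the Fisher identity, 1 + r = (1 + i)/(1 + π).
1 + r = 1.12910 / 1.07300 = 1.052283
r = 1.052283 − 1 = 5.2283%, i.e. 5.228%.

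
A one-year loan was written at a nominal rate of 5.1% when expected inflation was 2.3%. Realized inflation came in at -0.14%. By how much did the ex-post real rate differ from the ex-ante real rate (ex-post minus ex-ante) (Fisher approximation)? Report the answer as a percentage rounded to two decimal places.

Ex-ante: 5.1% − 2.3% = 2.800%
Ex-post: 5.1% − (-0.14%) = 5.240%
Difference (ex-post − ex-ante) = 2.4400% → 2.44%.

2.44%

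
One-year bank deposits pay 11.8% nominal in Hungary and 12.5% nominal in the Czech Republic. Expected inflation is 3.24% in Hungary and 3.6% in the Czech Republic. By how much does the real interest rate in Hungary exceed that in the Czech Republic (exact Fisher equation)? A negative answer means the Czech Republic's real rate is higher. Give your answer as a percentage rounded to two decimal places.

-0.30%

Hungary: (1 + 0.1180)/(1 + 0.0324) − 1 = 8.2914%
The Czech Republic: (1 + 0.1250)/(1 + 0.0360) − 1 = 8.5907%
Differential = 8.2914% − 8.5907% = -0.2994% → -0.30%.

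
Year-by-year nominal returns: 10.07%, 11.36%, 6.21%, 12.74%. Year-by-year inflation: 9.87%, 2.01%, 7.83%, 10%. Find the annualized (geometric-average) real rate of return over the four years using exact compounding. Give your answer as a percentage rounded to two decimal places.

2.51%

Compound the nominal returns: 1.1007 × 1.1136 × 1.0621 × 1.1274 = 1.46771465.
Compound inflation: 1.0987 × 1.0201 × 1.0783 × 1.1000 = 1.32939537.
Deflate: 1.46771465 / 1.32939537 = 1.10404676.
Annualized real rate = 1.10404676^(1/4) − 1 = 2.5054% → 2.51%.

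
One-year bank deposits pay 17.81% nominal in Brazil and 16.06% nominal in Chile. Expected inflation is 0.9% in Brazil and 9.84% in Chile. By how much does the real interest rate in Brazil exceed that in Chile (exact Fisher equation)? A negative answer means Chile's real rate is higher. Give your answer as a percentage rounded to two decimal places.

Brazil: (1 + 0.1781)/(1 + 0.0090) − 1 = 16.7592%
Chile: (1 + 0.1606)/(1 + 0.0984) − 1 = 5.6628%
Differential = 16.7592% − 5.6628% = 11.0964% → 11.10%.

11.10%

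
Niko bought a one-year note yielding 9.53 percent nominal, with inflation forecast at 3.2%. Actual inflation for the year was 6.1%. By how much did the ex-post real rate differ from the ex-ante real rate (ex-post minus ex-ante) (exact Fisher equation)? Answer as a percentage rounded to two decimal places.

-2.90%

Ex-ante: (1 + 0.0953)/(1 + 0.0320) − 1 = 6.1337%
Ex-post: (1 + 0.0953)/(1 + 0.0610) − 1 = 3.2328%
Difference (ex-post − ex-ante) = -2.9009% → -2.90%.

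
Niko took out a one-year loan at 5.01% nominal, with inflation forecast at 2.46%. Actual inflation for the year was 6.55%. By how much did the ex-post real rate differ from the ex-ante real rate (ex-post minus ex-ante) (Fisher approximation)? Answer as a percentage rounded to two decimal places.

-4.09%

Ex-ante: 5.01% − 2.46% = 2.550%
Ex-post: 5.01% − 6.55% = -1.540%
Difference (ex-post − ex-ante) = -4.0900% → -4.09%.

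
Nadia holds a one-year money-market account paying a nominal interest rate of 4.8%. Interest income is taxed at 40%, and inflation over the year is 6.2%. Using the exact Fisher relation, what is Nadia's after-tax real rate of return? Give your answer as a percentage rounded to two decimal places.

After-tax nominal return = 4.8% × (1 − 0.4) = 2.8800%.
1 + r = 1.02880 / 1.06200 = 0.968738
After-tax real rate = 0.968738 − 1 → -3.13%.

-3.13%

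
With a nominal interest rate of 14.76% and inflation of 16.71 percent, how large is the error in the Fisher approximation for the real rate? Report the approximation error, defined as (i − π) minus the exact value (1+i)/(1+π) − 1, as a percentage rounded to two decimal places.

-0.28%

Approximate: r ≈ 14.760% − 16.710% = -1.9500%
Exact: (1 + 0.1476)/(1 + 0.1671) − 1 = -1.6708%
Error = -1.9500% − (-1.6708%) = -0.2792% → -0.28%.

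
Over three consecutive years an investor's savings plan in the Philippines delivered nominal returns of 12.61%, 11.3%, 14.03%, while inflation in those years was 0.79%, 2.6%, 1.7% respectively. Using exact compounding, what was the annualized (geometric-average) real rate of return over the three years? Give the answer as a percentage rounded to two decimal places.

10.76%

Compound the nominal returns: 1.1261 × 1.1130 × 1.1403 = 1.42919421.
Compound inflation: 1.0079 × 1.0260 × 1.0170 = 1.05168519.
Deflate: 1.42919421 / 1.05168519 = 1.35895629.
Annualized real rate = 1.35895629^(1/3) − 1 = 10.7648% → 10.76%.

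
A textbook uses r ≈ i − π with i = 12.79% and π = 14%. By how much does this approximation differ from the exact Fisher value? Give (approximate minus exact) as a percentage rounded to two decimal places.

Approximate: r ≈ 12.790% − 14.000% = -1.2100%
Exact: (1 + 0.1279)/(1 + 0.1400) − 1 = -1.0614%
Error = -1.2100% − (-1.0614%) = -0.1486% → -0.15%.

-0.15%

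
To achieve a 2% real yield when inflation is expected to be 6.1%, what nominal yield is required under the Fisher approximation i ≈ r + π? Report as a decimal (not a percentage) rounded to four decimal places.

0.0810

i ≈ r + π = 2% + 6.1% = 0.0810.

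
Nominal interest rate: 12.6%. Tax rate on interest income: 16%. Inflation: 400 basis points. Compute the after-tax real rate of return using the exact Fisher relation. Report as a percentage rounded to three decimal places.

6.331%

After-tax nominal return = 12.6% × (1 − 0.16) = 10.5840%.
1 + r = 1.10584 / 1.04000 = 1.063308
After-tax real rate = 1.063308 − 1 → 6.331%.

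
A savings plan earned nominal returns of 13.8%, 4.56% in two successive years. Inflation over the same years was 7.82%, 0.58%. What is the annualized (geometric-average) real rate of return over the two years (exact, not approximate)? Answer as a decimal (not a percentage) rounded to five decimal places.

Nominal growth factor = 1.1380 × 1.0456 = 1.18989280
Price-level growth factor = 1.0782 × 1.0058 = 1.08445356
Real growth factor = 1.18989280 / 1.08445356 = 1.09722799
Annualized real rate = 1.09722799^(1/2) − 1 = 4.7487% → 0.04749.

0.04749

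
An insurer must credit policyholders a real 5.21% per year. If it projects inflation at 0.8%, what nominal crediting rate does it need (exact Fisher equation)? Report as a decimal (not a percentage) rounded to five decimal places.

(1 + i) = (1 + r)(1 + π) = 1.05210 × 1.00800 = 1.0605168
i = 1.0605168 − 1, so the required nominal rate is 0.06052.

0.06052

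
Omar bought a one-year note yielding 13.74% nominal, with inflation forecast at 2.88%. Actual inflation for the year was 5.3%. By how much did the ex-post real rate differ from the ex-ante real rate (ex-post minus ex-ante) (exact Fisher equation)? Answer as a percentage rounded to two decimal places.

-2.54%

Ex-ante: (1 + 0.1374)/(1 + 0.0288) − 1 = 10.5560%
Ex-post: (1 + 0.1374)/(1 + 0.0530) − 1 = 8.0152%
Difference (ex-post − ex-ante) = -2.5408% → -2.54%.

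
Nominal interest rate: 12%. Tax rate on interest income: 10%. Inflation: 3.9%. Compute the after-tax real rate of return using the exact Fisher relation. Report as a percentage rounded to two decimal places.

6.64%

After-tax nominal return = 12% × (1 − 0.1) = 10.8000%.
1 + r = 1.10800 / 1.03900 = 1.066410
After-tax real rate = 1.066410 − 1 → 6.64%.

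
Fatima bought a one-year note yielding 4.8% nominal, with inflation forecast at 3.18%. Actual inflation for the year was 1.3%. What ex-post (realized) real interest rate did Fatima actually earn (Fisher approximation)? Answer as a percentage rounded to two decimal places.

3.50%

Ex-post: 4.8% − 1.3% = 3.500%
So the realized real rate is 3.50%.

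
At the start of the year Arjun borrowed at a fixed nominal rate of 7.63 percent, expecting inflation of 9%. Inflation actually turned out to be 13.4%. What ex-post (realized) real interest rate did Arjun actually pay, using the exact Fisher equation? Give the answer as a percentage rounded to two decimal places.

-5.09%

Ex-post: (1 + 0.0763)/(1 + 0.1340) − 1 = -5.0882%
So the realized real rate is -5.09%.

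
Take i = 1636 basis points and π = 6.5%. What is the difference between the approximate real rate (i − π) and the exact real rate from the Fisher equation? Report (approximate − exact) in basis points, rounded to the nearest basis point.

60 basis points

Approximate: r ≈ 16.360% − 6.500% = 9.8600%
Exact: (1 + 0.1636)/(1 + 0.0650) − 1 = 9.2582%
Error = 9.8600% − 9.2582% = 0.6018% → 60 basis points.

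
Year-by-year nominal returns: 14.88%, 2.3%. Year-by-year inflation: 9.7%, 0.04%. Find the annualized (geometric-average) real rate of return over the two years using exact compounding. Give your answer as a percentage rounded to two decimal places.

Compound the nominal returns: 1.1488 × 1.0230 = 1.17522240.
Compound inflation: 1.0970 × 1.0004 = 1.09743880.
Deflate: 1.17522240 / 1.09743880 = 1.07087739.
Annualized real rate = 1.07087739^(1/2) − 1 = 3.4832% → 3.48%.

3.48%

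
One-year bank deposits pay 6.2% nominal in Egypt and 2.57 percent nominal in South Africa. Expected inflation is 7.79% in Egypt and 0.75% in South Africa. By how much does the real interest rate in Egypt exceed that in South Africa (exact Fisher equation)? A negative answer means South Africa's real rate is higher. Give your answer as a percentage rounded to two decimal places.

Egypt: (1 + 0.0620)/(1 + 0.0779) − 1 = -1.4751%
South Africa: (1 + 0.0257)/(1 + 0.0075) − 1 = 1.8065%
Differential = -1.4751% − 1.8065% = -3.2815% → -3.28%.

-3.28%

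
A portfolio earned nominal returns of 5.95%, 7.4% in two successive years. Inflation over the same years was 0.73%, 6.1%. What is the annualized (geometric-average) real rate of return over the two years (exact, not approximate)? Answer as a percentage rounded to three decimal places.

Compound the nominal returns: 1.0595 × 1.0740 = 1.13790300.
Compound inflation: 1.0073 × 1.0610 = 1.06874530.
Deflate: 1.13790300 / 1.06874530 = 1.06470924.
Annualized real rate = 1.06470924^(1/2) − 1 = 3.1847% → 3.185%.

3.185%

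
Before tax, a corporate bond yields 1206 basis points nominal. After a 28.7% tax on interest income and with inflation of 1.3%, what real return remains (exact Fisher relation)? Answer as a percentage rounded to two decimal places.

7.21%

After-tax nominal return = 12.06% × (1 − 0.287) = 8.59878%.
1 + r = 1.0859878 / 1.01300 = 1.072051
After-tax real rate = 1.072051 − 1 → 7.21%.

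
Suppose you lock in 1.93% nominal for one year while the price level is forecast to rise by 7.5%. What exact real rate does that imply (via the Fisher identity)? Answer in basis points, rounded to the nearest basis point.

By the Fisher identity, 1 + r = (1 + i)/(1 + π).
1 + r = 1.01930 / 1.07500 = 0.948186
r = 0.948186 − 1 = -5.1814%, i.e. -518 basis points.

-518 basis points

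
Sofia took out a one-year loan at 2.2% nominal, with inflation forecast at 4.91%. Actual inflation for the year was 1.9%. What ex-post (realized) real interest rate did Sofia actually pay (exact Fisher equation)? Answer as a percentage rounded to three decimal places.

0.294%

Ex-post: (1 + 0.0220)/(1 + 0.0190) − 1 = 0.2944%
So the realized real rate is 0.294%.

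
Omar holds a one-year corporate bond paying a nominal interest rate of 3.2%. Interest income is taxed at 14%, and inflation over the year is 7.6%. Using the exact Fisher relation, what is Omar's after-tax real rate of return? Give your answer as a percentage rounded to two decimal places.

After-tax nominal return = 3.2% × (1 − 0.14) = 2.7520%.
1 + r = 1.02752 / 1.07600 = 0.954944
After-tax real rate = 0.954944 − 1 → -4.51%.

-4.51%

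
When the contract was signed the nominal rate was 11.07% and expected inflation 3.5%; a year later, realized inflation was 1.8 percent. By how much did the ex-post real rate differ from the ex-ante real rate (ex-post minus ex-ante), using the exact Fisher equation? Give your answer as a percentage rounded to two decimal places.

Ex-ante: (1 + 0.1107)/(1 + 0.0350) − 1 = 7.3140%
Ex-post: (1 + 0.1107)/(1 + 0.0180) − 1 = 9.1061%
Difference (ex-post − ex-ante) = 1.7921% → 1.79%.

1.79%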